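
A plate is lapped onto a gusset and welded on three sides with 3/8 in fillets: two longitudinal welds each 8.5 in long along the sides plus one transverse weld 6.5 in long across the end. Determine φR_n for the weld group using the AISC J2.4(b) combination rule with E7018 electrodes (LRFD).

φR_n ≈ 202 kips

E70XX → F_EXX = 70 ksi.
t_e = 0.707 × 0.375 = 0.2651 in.
R_nwl = 0.6 × 70 × 0.2651 × 17 = 189.3 kips (longitudinal, 2 welds).
R_nwt = 0.6 × 70 × 0.2651 × 6.5 = 72.38 kips (transverse, base value).
(i) R_nwl + R_nwt = 261.7 kips; (ii) 0.85 R_nwl + 1.5 R_nwt = 269.5 kips.
R_n = max = 269.5 kips [governs: (ii)]; φR_n = 202.1 kips.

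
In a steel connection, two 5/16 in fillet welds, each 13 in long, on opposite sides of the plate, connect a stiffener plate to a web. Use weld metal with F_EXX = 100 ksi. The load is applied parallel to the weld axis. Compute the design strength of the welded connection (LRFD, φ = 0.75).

φR_n ≈ 258 kip

Effective throat t_e = 0.707 × 0.3125 = 0.2209 in.
Total length L = 26 in; A_we = 0.2209 × 26 = 5.744 in².
F_nw = 0.6 F_EXX = 0.6 × 100 = 60 ksi.
φR_n = 0.75 × 60 × 5.744 = 258.5 kip.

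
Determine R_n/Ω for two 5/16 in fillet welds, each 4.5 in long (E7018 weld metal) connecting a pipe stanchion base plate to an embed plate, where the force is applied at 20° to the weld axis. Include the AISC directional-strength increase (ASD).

E70XX → F_EXX = 70 ksi.
t_e = 0.707 × 0.3125 = 0.2209 in; A_we = 0.2209 × 9 = 1.988 in².
Directional factor: 1.0 + 0.5 sin^1.5(20°) = 1.1.
F_nw = 0.6 × 70 × 1.1 = 46.2 ksi.
R_n/Ω = (46.2 × 1.988) / 2.0 = 45.93 kips.

R_n/Ω ≈ 45.9 kips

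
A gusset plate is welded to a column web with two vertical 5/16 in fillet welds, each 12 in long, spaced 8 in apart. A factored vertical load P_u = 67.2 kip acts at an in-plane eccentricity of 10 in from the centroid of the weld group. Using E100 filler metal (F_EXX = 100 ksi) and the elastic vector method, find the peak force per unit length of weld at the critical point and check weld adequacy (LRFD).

f_max ≈ 9.07 kip/in; adequate

Total weld length L_w = 24 in. Treat welds as unit-width lines.
Polar moment about centroid: J = 2[d³/12 + d(b/2)²] = 2[12³/12 + 12×4²] = 672 in³.
Direct shear f_v = P/L_w = 67.2 / 24 = 2.8 kip/in (vertical).
Torsion M = P·e = 67.2 × 10 = 672 kip·in.
Critical point at (x, y) = (4, 6) from centroid. f_tx = M·y/J = 6 kip/in; f_ty = M·x/J = 4 kip/in.
Resultant f_max = √[f_tx² + (f_v + f_ty)²] = √[6² + (2.8 + 4)²] = 9.069 kip/in.
Capacity per unit length: φr_n = 0.75 × 0.6 × 100 × (0.707 × 0.3125) = 9.942 kip/in.
9.069 ≤ 9.942 → adequate.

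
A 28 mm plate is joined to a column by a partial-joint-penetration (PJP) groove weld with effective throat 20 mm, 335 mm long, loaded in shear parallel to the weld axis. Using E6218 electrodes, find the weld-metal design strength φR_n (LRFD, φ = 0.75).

E62XX → F_EXX = 620 MPa.
Effective throat (given) t_e = 20 mm.
A_we = 20 × 335 = 6700 mm².
F_nw = 0.6 F_EXX = 372 MPa.
φR_n = 0.75 × 372 × 6700 × 10⁻³ = 1869 kN.

φR_n ≈ 1870 kN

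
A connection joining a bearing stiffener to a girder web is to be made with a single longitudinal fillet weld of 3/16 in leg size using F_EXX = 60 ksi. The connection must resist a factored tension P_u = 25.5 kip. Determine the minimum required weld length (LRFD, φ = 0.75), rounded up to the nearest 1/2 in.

Throat t_e = 0.707 × 0.1875 = 0.1326 in.
φr_n = 0.75 × 0.6 × 60 × 0.1326 = 3.579 kip/in.
L_req = P_u / φr_n = 25.5 / 3.579 = 7.125 in total.
Round up → use L = 7.5 in.

L = 7.5 in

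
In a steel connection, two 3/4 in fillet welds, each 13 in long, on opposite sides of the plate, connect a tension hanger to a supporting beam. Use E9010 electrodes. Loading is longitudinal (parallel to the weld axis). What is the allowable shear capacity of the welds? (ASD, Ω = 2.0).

R_n/Ω ≈ 372 kips

E90XX → F_EXX = 90 ksi.
Effective throat t_e = 0.707 × 0.75 = 0.5302 in.
Total length L = 26 in; A_we = 0.5302 × 26 = 13.79 in².
F_nw = 0.6 F_EXX = 0.6 × 90 = 54 ksi.
R_n = 54 × 13.79 = 744.5 kips; R_n/Ω = 744.5/2.0 = 372.2 kips.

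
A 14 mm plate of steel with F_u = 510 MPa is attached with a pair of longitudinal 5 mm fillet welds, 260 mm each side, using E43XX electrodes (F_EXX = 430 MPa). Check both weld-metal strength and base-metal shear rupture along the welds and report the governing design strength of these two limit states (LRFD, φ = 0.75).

φR_n ≈ 356 kN (weld metal governs)

t_e = 0.707 × 5 = 3.535 mm; L = 520 mm.
Weld metal: φR_n = 0.75 × 0.6 × 430 × 3.535 × 520 × 10⁻³ = 355.7 kN.
Base metal (shear rupture): φR_n = 0.75 × 0.6 × 510 × 14 × 520 × 10⁻³ = 1671 kN.
Governing: weld metal.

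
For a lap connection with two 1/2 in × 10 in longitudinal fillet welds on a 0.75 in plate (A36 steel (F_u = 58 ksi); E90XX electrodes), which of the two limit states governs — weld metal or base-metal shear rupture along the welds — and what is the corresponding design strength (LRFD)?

E90XX → F_EXX = 90 ksi.
t_e = 0.707 × 0.5 = 0.3535 in; L = 20 in.
Weld metal: φR_n = 0.75 × 0.6 × 90 × 0.3535 × 20 = 286.3 kips.
Base metal (shear rupture): φR_n = 0.75 × 0.6 × 58 × 0.75 × 20 = 391.5 kips.
Governing: weld metal.

φR_n ≈ 286 kips (weld metal governs)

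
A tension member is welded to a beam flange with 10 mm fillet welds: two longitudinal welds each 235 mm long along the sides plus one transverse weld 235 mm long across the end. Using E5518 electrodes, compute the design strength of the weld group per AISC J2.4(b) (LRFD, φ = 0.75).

φR_n ≈ 1320 kN

E55XX → F_EXX = 550 MPa.
t_e = 0.707 × 10 = 7.07 mm.
R_nwl = 0.6 × 550 × 7.07 × 470 × 10⁻³ = 1097 kN (longitudinal, 2 welds).
R_nwt = 0.6 × 550 × 7.07 × 235 × 10⁻³ = 548.3 kN (transverse, base value).
(i) R_nwl + R_nwt = 1645 kN; (ii) 0.85 R_nwl + 1.5 R_nwt = 1754 kN.
R_n = max = 1754 kN [governs: (ii)]; φR_n = 1316 kN.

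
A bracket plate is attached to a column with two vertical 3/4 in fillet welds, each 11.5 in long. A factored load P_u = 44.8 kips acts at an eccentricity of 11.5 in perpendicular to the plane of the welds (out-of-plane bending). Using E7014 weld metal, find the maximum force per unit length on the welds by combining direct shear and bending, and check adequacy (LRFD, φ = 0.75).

E70XX → F_EXX = 70 ksi.
L_w = 2 × 11.5 = 23 in; section modulus (unit throat) S = 2 × L²/6 = 44.08 in².
Direct shear f_v = P/L_w = 44.8/23 = 1.948 kip/in.
Moment M = P × e = 44.8 × 11.5 = 515.2 kip·in; bending f_b = M/S = 11.69 kip/in.
f_max = √(f_v² + f_b²) = √(1.948² + 11.69²) = 11.85 kip/in.
φr_n = 0.75 × 0.6 × 70 × (0.707 × 0.75) = 16.7 kip/in → adequate.

f_max ≈ 11.8 kip/in; adequate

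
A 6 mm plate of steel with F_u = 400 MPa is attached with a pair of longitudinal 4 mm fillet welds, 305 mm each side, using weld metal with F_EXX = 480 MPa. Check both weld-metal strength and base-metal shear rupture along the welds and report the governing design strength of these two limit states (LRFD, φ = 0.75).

φR_n ≈ 373 kN (weld metal governs)

t_e = 0.707 × 4 = 2.828 mm; L = 610 mm.
Weld metal: φR_n = 0.75 × 0.6 × 480 × 2.828 × 610 × 10⁻³ = 372.6 kN.
Base metal (shear rupture): φR_n = 0.75 × 0.6 × 400 × 6 × 610 × 10⁻³ = 658.8 kN.
Governing: weld metal.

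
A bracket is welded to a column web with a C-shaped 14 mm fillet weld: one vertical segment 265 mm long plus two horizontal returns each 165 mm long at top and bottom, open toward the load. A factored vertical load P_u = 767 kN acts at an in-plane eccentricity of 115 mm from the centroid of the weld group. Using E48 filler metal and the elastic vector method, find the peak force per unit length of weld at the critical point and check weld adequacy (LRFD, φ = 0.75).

f_max ≈ 2760 N/mm; NOT adequate

E48XX → F_EXX = 480 MPa.
Total weld length L_w = 595 mm. Treat welds as unit-width lines.
Centroid: x̄ = 2×165×82.5 / 595 = 45.76 mm from the vertical weld.
Polar moment about centroid: J = I_x + I_y = [265³/12 + 2×165×132.5²] + [265×45.76² + 2(165³/12 + 165×36.74²)] = 9093000 mm³.
Direct shear f_v = P/L_w = 767×10³ / 595 = 1289 N/mm (vertical).
Torsion M = P·e = 767×10³ × 115 = 88205000 N·mm.
Critical point at (x, y) = (119.2, 132.5) from centroid. f_tx = M·y/J = 1285 N/mm; f_ty = M·x/J = 1157 N/mm.
Resultant f_max = √[f_tx² + (f_v + f_ty)²] = √[1285² + (1289 + 1157)²] = 2763 N/mm.
Capacity per unit length: φr_n = 0.75 × 0.6 × 480 × (0.707 × 14) = 2138 N/mm.
2763 > 2138 → NOT adequate.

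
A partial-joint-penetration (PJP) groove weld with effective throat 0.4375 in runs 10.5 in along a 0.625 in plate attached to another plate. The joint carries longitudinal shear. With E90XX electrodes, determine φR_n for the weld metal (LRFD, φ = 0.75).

E90XX → F_EXX = 90 ksi.
Effective throat (given) t_e = 0.4375 in.
A_we = 0.4375 × 10.5 = 4.594 in².
F_nw = 0.6 F_EXX = 54 ksi.
φR_n = 0.75 × 54 × 4.594 = 186 kip.

φR_n ≈ 186 kip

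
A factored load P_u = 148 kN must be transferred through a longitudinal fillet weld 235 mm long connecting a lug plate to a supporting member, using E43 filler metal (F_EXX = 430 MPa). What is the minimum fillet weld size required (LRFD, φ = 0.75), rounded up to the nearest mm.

Total weld length L = 235 mm.
Required throat t_e = P_u / (φ × 0.6 F_EXX × L) = 148 / (0.75 × 0.6 × 430 × 235 × 10⁻³) = 3.255 mm.
Required leg w = t_e / 0.707 = 4.604 mm → use 5 mm.

w = 5 mm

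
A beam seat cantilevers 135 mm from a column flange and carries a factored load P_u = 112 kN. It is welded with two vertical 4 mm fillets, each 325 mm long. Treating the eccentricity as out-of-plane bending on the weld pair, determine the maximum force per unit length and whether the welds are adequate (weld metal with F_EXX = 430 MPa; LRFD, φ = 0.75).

f_max ≈ 463 N/mm; adequate

L_w = 2 × 325 = 650 mm; section modulus (unit throat) S = 2 × L²/6 = 35210 mm².
Direct shear f_v = P/L_w = 112×10³/650 = 172.3 N/mm.
Moment M = P × e = 112×10³ × 135 = 15120000 N·mm; bending f_b = M/S = 429.4 N/mm.
f_max = √(f_v² + f_b²) = √(172.3² + 429.4²) = 462.7 N/mm.
φr_n = 0.75 × 0.6 × 430 × (0.707 × 4) = 547.2 N/mm → adequate.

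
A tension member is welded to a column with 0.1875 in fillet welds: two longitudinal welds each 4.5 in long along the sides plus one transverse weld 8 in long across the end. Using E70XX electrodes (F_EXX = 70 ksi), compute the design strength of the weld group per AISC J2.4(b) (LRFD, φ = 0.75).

t_e = 0.707 × 0.1875 = 0.1326 in.
R_nwl = 0.6 × 70 × 0.1326 × 9 = 50.11 kips (longitudinal, 2 welds).
R_nwt = 0.6 × 70 × 0.1326 × 8 = 44.54 kips (transverse, base value).
(i) R_nwl + R_nwt = 94.65 kips; (ii) 0.85 R_nwl + 1.5 R_nwt = 109.4 kips.
R_n = max = 109.4 kips [governs: (ii)]; φR_n = 82.05 kips.

φR_n ≈ 82.1 kips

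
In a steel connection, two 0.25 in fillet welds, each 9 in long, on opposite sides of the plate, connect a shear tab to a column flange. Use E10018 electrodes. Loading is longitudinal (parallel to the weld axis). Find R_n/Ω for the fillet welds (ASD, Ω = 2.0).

E100XX → F_EXX = 100 ksi.
Effective throat t_e = 0.707 × 0.25 = 0.1767 in.
Total length L = 18 in; A_we = 0.1767 × 18 = 3.181 in².
F_nw = 0.6 F_EXX = 0.6 × 100 = 60 ksi.
R_n = 60 × 3.181 = 190.9 kip; R_n/Ω = 190.9/2.0 = 95.44 kip.

R_n/Ω ≈ 95.4 kip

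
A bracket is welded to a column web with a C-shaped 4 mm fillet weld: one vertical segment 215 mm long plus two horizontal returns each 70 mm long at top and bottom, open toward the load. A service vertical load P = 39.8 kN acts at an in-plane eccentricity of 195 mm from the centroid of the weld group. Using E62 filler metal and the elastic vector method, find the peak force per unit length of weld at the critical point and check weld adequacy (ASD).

f_max ≈ 425 N/mm; adequate

E62XX → F_EXX = 620 MPa.
Total weld length L_w = 355 mm. Treat welds as unit-width lines.
Centroid: x̄ = 2×70×35 / 355 = 13.8 mm from the vertical weld.
Polar moment about centroid: J = I_x + I_y = [215³/12 + 2×70×107.5²] + [215×13.8² + 2(70³/12 + 70×21.2²)] = 2607000 mm³.
Direct shear f_v = P/L_w = 39.8×10³ / 355 = 112.1 N/mm (vertical).
Torsion M = P·e = 39.8×10³ × 195 = 7761000 N·mm.
Critical point at (x, y) = (56.2, 107.5) from centroid. f_tx = M·y/J = 320 N/mm; f_ty = M·x/J = 167.3 N/mm.
Resultant f_max = √[f_tx² + (f_v + f_ty)²] = √[320² + (112.1 + 167.3)²] = 424.8 N/mm.
Capacity per unit length: r_n/Ω = (1/2.0) × 0.6 × 620 × (0.707 × 4) = 526 N/mm.
424.8 ≤ 526 → adequate.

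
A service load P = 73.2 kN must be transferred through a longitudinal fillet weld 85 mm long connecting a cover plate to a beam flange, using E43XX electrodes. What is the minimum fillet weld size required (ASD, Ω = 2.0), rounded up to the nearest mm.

E43XX → F_EXX = 430 MPa.
Total weld length L = 85 mm.
Required throat t_e = P × Ω / (0.6 F_EXX × L) = 73.2 × 2.0 / (0.6 × 430 × 85 × 10⁻³) = 6.676 mm.
Required leg w = t_e / 0.707 = 9.442 mm → use 10 mm.

w = 10 mm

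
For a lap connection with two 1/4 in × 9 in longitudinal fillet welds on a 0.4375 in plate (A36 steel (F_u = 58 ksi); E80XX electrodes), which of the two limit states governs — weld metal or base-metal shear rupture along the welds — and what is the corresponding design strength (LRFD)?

E80XX → F_EXX = 80 ksi.
t_e = 0.707 × 0.25 = 0.1767 in; L = 18 in.
Weld metal: φR_n = 0.75 × 0.6 × 80 × 0.1767 × 18 = 114.5 kips.
Base metal (shear rupture): φR_n = 0.75 × 0.6 × 58 × 0.4375 × 18 = 205.5 kips.
Governing: weld metal.

φR_n ≈ 115 kips (weld metal governs)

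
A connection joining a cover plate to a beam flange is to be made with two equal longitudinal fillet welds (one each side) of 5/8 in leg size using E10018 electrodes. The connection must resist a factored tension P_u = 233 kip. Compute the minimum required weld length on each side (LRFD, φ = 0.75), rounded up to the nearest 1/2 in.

E100XX → F_EXX = 100 ksi.
Throat t_e = 0.707 × 0.625 = 0.4419 in.
φr_n = 0.75 × 0.6 × 100 × 0.4419 = 19.88 kip/in.
L_req = P_u / φr_n = 233 / 19.88 = 11.72 in total.
Per side: 11.72 / 2 = 5.859 in.
Round up → use L = 6 in on each side.

L = 6 in on each side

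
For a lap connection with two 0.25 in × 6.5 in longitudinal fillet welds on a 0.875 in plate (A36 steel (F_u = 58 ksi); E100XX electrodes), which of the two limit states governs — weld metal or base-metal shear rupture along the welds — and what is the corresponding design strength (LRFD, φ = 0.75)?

E100XX → F_EXX = 100 ksi.
t_e = 0.707 × 0.25 = 0.1767 in; L = 13 in.
Weld metal: φR_n = 0.75 × 0.6 × 100 × 0.1767 × 13 = 103.4 kips.
Base metal (shear rupture): φR_n = 0.75 × 0.6 × 58 × 0.875 × 13 = 296.9 kips.
Governing: weld metal.

φR_n ≈ 103 kips (weld metal governs)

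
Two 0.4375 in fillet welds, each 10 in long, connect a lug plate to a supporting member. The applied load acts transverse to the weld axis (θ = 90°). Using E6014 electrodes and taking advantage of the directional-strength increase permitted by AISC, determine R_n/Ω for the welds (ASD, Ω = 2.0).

E60XX → F_EXX = 60 ksi.
t_e = 0.707 × 0.4375 = 0.3093 in; A_we = 0.3093 × 20 = 6.186 in².
Directional factor: 1.0 + 0.5 sin^1.5(90°) = 1.5.
F_nw = 0.6 × 60 × 1.5 = 54 ksi.
R_n/Ω = (54 × 6.186) / 2.0 = 167 kip.

R_n/Ω ≈ 167 kip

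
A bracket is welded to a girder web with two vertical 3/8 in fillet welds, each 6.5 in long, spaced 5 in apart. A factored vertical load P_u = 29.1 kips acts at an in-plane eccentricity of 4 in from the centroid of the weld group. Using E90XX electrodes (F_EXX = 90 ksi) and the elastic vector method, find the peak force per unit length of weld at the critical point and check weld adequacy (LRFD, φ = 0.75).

Total weld length L_w = 13 in. Treat welds as unit-width lines.
Polar moment about centroid: J = 2[d³/12 + d(b/2)²] = 2[6.5³/12 + 6.5×2.5²] = 127 in³.
Direct shear f_v = P/L_w = 29.1 / 13 = 2.238 kip/in (vertical).
Torsion M = P·e = 29.1 × 4 = 116.4 kip·in.
Critical point at (x, y) = (2.5, 3.25) from centroid. f_tx = M·y/J = 2.978 kip/in; f_ty = M·x/J = 2.291 kip/in.
Resultant f_max = √[f_tx² + (f_v + f_ty)²] = √[2.978² + (2.238 + 2.291)²] = 5.421 kip/in.
Capacity per unit length: φr_n = 0.75 × 0.6 × 90 × (0.707 × 0.375) = 10.74 kip/in.
5.421 ≤ 10.74 → adequate.

f_max ≈ 5.42 kip/in; adequate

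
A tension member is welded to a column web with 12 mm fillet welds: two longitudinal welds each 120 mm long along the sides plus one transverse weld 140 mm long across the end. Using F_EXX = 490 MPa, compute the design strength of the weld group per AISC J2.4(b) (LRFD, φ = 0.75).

φR_n ≈ 774 kN

t_e = 0.707 × 12 = 8.484 mm.
R_nwl = 0.6 × 490 × 8.484 × 240 × 10⁻³ = 598.6 kN (longitudinal, 2 welds).
R_nwt = 0.6 × 490 × 8.484 × 140 × 10⁻³ = 349.2 kN (transverse, base value).
(i) R_nwl + R_nwt = 947.8 kN; (ii) 0.85 R_nwl + 1.5 R_nwt = 1033 kN.
R_n = max = 1033 kN [governs: (ii)]; φR_n = 774.5 kN.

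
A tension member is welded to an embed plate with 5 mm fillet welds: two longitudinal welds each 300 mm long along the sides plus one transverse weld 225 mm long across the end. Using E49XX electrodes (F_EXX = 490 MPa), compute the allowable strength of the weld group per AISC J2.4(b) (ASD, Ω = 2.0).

t_e = 0.707 × 5 = 3.535 mm.
R_nwl = 0.6 × 490 × 3.535 × 600 × 10⁻³ = 623.6 kN (longitudinal, 2 welds).
R_nwt = 0.6 × 490 × 3.535 × 225 × 10⁻³ = 233.8 kN (transverse, base value).
(i) R_nwl + R_nwt = 857.4 kN; (ii) 0.85 R_nwl + 1.5 R_nwt = 880.8 kN.
R_n = max = 880.8 kN [governs: (ii)]; R_n/Ω = 440.4 kN.

R_n/Ω ≈ 440 kN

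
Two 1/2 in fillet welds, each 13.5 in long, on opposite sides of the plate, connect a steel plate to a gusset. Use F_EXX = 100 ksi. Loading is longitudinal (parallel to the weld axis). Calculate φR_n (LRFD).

φR_n ≈ 430 kip

Effective throat t_e = 0.707 × 0.5 = 0.3535 in.
Total length L = 27 in; A_we = 0.3535 × 27 = 9.544 in².
F_nw = 0.6 F_EXX = 0.6 × 100 = 60 ksi.
φR_n = 0.75 × 60 × 9.544 = 429.5 kip.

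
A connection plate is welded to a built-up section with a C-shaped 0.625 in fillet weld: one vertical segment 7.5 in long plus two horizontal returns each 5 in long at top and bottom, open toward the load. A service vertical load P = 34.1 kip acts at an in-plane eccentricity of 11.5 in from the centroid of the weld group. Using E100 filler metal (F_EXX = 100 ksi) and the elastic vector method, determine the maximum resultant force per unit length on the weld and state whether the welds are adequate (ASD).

f_max ≈ 10.5 kip/in; adequate

Total weld length L_w = 17.5 in. Treat welds as unit-width lines.
Centroid: x̄ = 2×5×2.5 / 17.5 = 1.429 in from the vertical weld.
Polar moment about centroid: J = I_x + I_y = [7.5³/12 + 2×5×3.75²] + [7.5×1.429² + 2(5³/12 + 5×1.071²)] = 223.4 in³.
Direct shear f_v = P/L_w = 34.1 / 17.5 = 1.949 kip/in (vertical).
Torsion M = P·e = 34.1 × 11.5 = 392.15 kip·in.
Critical point at (x, y) = (3.571, 3.75) from centroid. f_tx = M·y/J = 6.583 kip/in; f_ty = M·x/J = 6.269 kip/in.
Resultant f_max = √[f_tx² + (f_v + f_ty)²] = √[6.583² + (1.949 + 6.269)²] = 10.53 kip/in.
Capacity per unit length: r_n/Ω = (1/2.0) × 0.6 × 100 × (0.707 × 0.625) = 13.26 kip/in.
10.53 ≤ 13.26 → adequate.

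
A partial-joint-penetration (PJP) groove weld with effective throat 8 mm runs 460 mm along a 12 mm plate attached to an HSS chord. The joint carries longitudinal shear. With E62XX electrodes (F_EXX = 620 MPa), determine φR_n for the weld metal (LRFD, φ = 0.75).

Effective throat (given) t_e = 8 mm.
A_we = 8 × 460 = 3680 mm².
F_nw = 0.6 F_EXX = 372 MPa.
φR_n = 0.75 × 372 × 3680 × 10⁻³ = 1027 kN.

φR_n ≈ 1030 kN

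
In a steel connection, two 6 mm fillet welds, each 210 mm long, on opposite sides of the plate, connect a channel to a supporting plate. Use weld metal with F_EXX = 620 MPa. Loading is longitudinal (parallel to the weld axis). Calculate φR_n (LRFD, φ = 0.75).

Effective throat t_e = 0.707 × 6 = 4.242 mm.
Total length L = 420 mm; A_we = 4.242 × 420 = 1782 mm².
F_nw = 0.6 F_EXX = 0.6 × 620 = 372 MPa.
φR_n = 0.75 × 372 × 1782 × 10⁻³ = 497.1 kN.

φR_n ≈ 497 kN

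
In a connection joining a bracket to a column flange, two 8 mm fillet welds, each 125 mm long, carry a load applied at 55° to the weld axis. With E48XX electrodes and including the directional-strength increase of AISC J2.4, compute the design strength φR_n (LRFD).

φR_n ≈ 419 kN

E48XX → F_EXX = 480 MPa.
t_e = 0.707 × 8 = 5.656 mm; A_we = 5.656 × 250 = 1414 mm².
Directional factor: 1.0 + 0.5 sin^1.5(55°) = 1.371.
F_nw = 0.6 × 480 × 1.371 = 394.8 MPa.
φR_n = 0.75 × 394.8 × 1414 × 10⁻³ = 418.6 kN.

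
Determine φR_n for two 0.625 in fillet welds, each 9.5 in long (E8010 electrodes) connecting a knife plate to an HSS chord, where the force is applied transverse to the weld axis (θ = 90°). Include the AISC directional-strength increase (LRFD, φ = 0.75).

E80XX → F_EXX = 80 ksi.
t_e = 0.707 × 0.625 = 0.4419 in; A_we = 0.4419 × 19 = 8.396 in².
Directional factor: 1.0 + 0.5 sin^1.5(90°) = 1.5.
F_nw = 0.6 × 80 × 1.5 = 72 ksi.
φR_n = 0.75 × 72 × 8.396 = 453.4 kips.

φR_n ≈ 453 kips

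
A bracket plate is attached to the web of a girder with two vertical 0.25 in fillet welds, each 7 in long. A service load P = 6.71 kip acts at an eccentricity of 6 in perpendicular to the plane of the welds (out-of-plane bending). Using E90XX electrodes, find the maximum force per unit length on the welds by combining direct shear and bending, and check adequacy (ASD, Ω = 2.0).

f_max ≈ 2.51 kip/in; adequate

E90XX → F_EXX = 90 ksi.
L_w = 2 × 7 = 14 in; section modulus (unit throat) S = 2 × L²/6 = 16.33 in².
Direct shear f_v = P/L_w = 6.71/14 = 0.4793 kip/in.
Moment M = P × e = 6.71 × 6 = 40.26 kip·in; bending f_b = M/S = 2.465 kip/in.
f_max = √(f_v² + f_b²) = √(0.4793² + 2.465²) = 2.511 kip/in.
r_n/Ω = (1/2.0) × 0.6 × 90 × (0.707 × 0.25) = 4.772 kip/in → adequate.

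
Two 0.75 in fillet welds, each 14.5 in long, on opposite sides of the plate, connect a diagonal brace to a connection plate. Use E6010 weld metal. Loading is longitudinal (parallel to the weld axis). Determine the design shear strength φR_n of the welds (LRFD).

φR_n ≈ 415 kip

E60XX → F_EXX = 60 ksi.
Effective throat t_e = 0.707 × 0.75 = 0.5302 in.
Total length L = 29 in; A_we = 0.5302 × 29 = 15.38 in².
F_nw = 0.6 F_EXX = 0.6 × 60 = 36 ksi.
φR_n = 0.75 × 36 × 15.38 = 415.2 kip.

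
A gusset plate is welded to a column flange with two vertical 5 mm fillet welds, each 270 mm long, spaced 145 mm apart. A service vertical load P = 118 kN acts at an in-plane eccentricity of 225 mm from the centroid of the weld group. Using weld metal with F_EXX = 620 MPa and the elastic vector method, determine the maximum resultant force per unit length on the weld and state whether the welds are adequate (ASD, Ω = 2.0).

f_max ≈ 792 N/mm; NOT adequate

Total weld length L_w = 540 mm. Treat welds as unit-width lines.
Polar moment about centroid: J = 2[d³/12 + d(b/2)²] = 2[270³/12 + 270×72.5²] = 6119000 mm³.
Direct shear f_v = P/L_w = 118×10³ / 540 = 218.5 N/mm (vertical).
Torsion M = P·e = 118×10³ × 225 = 26550000 N·mm.
Critical point at (x, y) = (72.5, 135) from centroid. f_tx = M·y/J = 585.8 N/mm; f_ty = M·x/J = 314.6 N/mm.
Resultant f_max = √[f_tx² + (f_v + f_ty)²] = √[585.8² + (218.5 + 314.6)²] = 792 N/mm.
Capacity per unit length: r_n/Ω = (1/2.0) × 0.6 × 620 × (0.707 × 5) = 657.5 N/mm.
792 > 657.5 → NOT adequate.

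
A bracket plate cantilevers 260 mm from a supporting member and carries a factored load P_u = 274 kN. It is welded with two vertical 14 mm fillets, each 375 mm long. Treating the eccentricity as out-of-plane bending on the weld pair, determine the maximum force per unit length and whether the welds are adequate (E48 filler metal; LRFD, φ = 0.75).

E48XX → F_EXX = 480 MPa.
L_w = 2 × 375 = 750 mm; section modulus (unit throat) S = 2 × L²/6 = 46880 mm².
Direct shear f_v = P/L_w = 274×10³/750 = 365.3 N/mm.
Moment M = P × e = 274×10³ × 260 = 71240000 N·mm; bending f_b = M/S = 1520 N/mm.
f_max = √(f_v² + f_b²) = √(365.3² + 1520²) = 1563 N/mm.
φr_n = 0.75 × 0.6 × 480 × (0.707 × 14) = 2138 N/mm → adequate.

f_max ≈ 1560 N/mm; adequate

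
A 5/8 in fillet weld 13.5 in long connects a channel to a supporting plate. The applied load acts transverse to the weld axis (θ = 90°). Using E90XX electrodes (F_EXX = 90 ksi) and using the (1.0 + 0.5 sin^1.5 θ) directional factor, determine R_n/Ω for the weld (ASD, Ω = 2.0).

t_e = 0.707 × 0.625 = 0.4419 in; A_we = 0.4419 × 13.5 = 5.965 in².
Directional factor: 1.0 + 0.5 sin^1.5(90°) = 1.5.
F_nw = 0.6 × 90 × 1.5 = 81 ksi.
R_n/Ω = (81 × 5.965) / 2.0 = 241.6 kip.

R_n/Ω ≈ 242 kip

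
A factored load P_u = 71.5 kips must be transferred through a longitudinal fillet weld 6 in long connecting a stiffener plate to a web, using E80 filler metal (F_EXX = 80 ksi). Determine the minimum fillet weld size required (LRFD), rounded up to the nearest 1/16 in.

Total weld length L = 6 in.
Required throat t_e = P_u / (φ × 0.6 F_EXX × L) = 71.5 / (0.75 × 0.6 × 80 × 6) = 0.331 in.
Required leg w = t_e / 0.707 = 0.4682 in → use 1/2 in.

w = 1/2 in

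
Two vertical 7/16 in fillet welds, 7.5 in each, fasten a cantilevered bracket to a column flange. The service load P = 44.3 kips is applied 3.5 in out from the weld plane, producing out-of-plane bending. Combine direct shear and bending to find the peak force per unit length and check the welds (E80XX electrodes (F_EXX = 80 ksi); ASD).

f_max ≈ 8.78 kip/in; NOT adequate

L_w = 2 × 7.5 = 15 in; section modulus (unit throat) S = 2 × L²/6 = 18.75 in².
Direct shear f_v = P/L_w = 44.3/15 = 2.953 kip/in.
Moment M = P × e = 44.3 × 3.5 = 155.05 kip·in; bending f_b = M/S = 8.269 kip/in.
f_max = √(f_v² + f_b²) = √(2.953² + 8.269²) = 8.781 kip/in.
r_n/Ω = (1/2.0) × 0.6 × 80 × (0.707 × 0.4375) = 7.423 kip/in → NOT adequate.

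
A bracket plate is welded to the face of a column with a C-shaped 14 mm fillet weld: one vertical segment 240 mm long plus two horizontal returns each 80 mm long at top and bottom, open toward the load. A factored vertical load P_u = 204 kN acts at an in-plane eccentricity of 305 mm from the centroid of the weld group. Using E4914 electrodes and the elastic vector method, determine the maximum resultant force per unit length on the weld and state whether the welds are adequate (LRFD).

E49XX → F_EXX = 490 MPa.
Total weld length L_w = 400 mm. Treat welds as unit-width lines.
Centroid: x̄ = 2×80×40 / 400 = 16 mm from the vertical weld.
Polar moment about centroid: J = I_x + I_y = [240³/12 + 2×80×120²] + [240×16² + 2(80³/12 + 80×24²)] = 3695000 mm³.
Direct shear f_v = P/L_w = 204×10³ / 400 = 510 N/mm (vertical).
Torsion M = P·e = 204×10³ × 305 = 62220000 N·mm.
Critical point at (x, y) = (64, 120) from centroid. f_tx = M·y/J = 2021 N/mm; f_ty = M·x/J = 1078 N/mm.
Resultant f_max = √[f_tx² + (f_v + f_ty)²] = √[2021² + (510 + 1078)²] = 2570 N/mm.
Capacity per unit length: φr_n = 0.75 × 0.6 × 490 × (0.707 × 14) = 2183 N/mm.
2570 > 2183 → NOT adequate.

f_max ≈ 2570 N/mm; NOT adequate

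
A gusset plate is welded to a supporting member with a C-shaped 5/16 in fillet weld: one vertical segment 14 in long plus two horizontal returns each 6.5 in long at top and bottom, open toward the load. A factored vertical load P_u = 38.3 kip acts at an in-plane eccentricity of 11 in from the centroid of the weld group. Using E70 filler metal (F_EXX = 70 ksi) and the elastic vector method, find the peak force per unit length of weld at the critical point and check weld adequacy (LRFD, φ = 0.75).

Total weld length L_w = 27 in. Treat welds as unit-width lines.
Centroid: x̄ = 2×6.5×3.25 / 27 = 1.565 in from the vertical weld.
Polar moment about centroid: J = I_x + I_y = [14³/12 + 2×6.5×7²] + [14×1.565² + 2(6.5³/12 + 6.5×1.685²)] = 982.6 in³.
Direct shear f_v = P/L_w = 38.3 / 27 = 1.419 kip/in (vertical).
Torsion M = P·e = 38.3 × 11 = 421.3 kip·in.
Critical point at (x, y) = (4.935, 7) from centroid. f_tx = M·y/J = 3.001 kip/in; f_ty = M·x/J = 2.116 kip/in.
Resultant f_max = √[f_tx² + (f_v + f_ty)²] = √[3.001² + (1.419 + 2.116)²] = 4.637 kip/in.
Capacity per unit length: φr_n = 0.75 × 0.6 × 70 × (0.707 × 0.3125) = 6.96 kip/in.
4.637 ≤ 6.96 → adequate.

f_max ≈ 4.64 kip/in; adequate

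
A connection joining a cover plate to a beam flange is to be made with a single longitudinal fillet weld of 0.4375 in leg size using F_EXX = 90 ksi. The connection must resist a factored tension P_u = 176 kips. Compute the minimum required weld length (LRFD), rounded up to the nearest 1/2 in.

L = 14.5 in

Throat t_e = 0.707 × 0.4375 = 0.3093 in.
φr_n = 0.75 × 0.6 × 90 × 0.3093 = 12.53 kips/in.
L_req = P_u / φr_n = 176 / 12.53 = 14.05 in total.
Round up → use L = 14.5 in.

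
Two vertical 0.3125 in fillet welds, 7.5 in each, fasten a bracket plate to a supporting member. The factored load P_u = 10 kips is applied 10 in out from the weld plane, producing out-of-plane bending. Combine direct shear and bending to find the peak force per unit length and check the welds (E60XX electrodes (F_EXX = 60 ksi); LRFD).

f_max ≈ 5.37 kip/in; adequate

L_w = 2 × 7.5 = 15 in; section modulus (unit throat) S = 2 × L²/6 = 18.75 in².
Direct shear f_v = P/L_w = 10/15 = 0.6667 kip/in.
Moment M = P × e = 10 × 10 = 100 kip·in; bending f_b = M/S = 5.333 kip/in.
f_max = √(f_v² + f_b²) = √(0.6667² + 5.333²) = 5.375 kip/in.
φr_n = 0.75 × 0.6 × 60 × (0.707 × 0.3125) = 5.965 kip/in → adequate.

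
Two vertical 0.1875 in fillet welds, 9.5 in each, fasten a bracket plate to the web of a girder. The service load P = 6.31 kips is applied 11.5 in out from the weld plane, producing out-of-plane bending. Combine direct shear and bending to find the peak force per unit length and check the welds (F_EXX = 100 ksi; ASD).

L_w = 2 × 9.5 = 19 in; section modulus (unit throat) S = 2 × L²/6 = 30.08 in².
Direct shear f_v = P/L_w = 6.31/19 = 0.3321 kip/in.
Moment M = P × e = 6.31 × 11.5 = 72.565 kip·in; bending f_b = M/S = 2.412 kip/in.
f_max = √(f_v² + f_b²) = √(0.3321² + 2.412²) = 2.435 kip/in.
r_n/Ω = (1/2.0) × 0.6 × 100 × (0.707 × 0.1875) = 3.977 kip/in → adequate.

f_max ≈ 2.43 kip/in; adequate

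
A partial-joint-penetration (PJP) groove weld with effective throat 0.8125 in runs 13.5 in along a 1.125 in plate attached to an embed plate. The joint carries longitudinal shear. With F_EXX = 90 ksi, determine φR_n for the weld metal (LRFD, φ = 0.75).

Effective throat (given) t_e = 0.8125 in.
A_we = 0.8125 × 13.5 = 10.97 in².
F_nw = 0.6 F_EXX = 54 ksi.
φR_n = 0.75 × 54 × 10.97 = 444.2 kip.

φR_n ≈ 444 kip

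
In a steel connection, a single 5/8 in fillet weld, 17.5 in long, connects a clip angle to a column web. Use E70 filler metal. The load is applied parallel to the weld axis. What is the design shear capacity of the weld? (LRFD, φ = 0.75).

E70XX → F_EXX = 70 ksi.
Effective throat t_e = 0.707 × 0.625 = 0.4419 in.
Total length L = 17.5 in; A_we = 0.4419 × 17.5 = 7.733 in².
F_nw = 0.6 F_EXX = 0.6 × 70 = 42 ksi.
φR_n = 0.75 × 42 × 7.733 = 243.6 kips.

φR_n ≈ 244 kips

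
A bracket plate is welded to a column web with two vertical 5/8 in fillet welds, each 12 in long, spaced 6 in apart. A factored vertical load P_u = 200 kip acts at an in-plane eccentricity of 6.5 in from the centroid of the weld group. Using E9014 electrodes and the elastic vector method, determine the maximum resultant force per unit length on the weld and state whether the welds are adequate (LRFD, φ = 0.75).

E90XX → F_EXX = 90 ksi.
Total weld length L_w = 24 in. Treat welds as unit-width lines.
Polar moment about centroid: J = 2[d³/12 + d(b/2)²] = 2[12³/12 + 12×3²] = 504 in³.
Direct shear f_v = P/L_w = 200 / 24 = 8.333 kip/in (vertical).
Torsion M = P·e = 200 × 6.5 = 1300 kip·in.
Critical point at (x, y) = (3, 6) from centroid. f_tx = M·y/J = 15.48 kip/in; f_ty = M·x/J = 7.738 kip/in.
Resultant f_max = √[f_tx² + (f_v + f_ty)²] = √[15.48² + (8.333 + 7.738)²] = 22.31 kip/in.
Capacity per unit length: φr_n = 0.75 × 0.6 × 90 × (0.707 × 0.625) = 17.9 kip/in.
22.31 > 17.9 → NOT adequate.

f_max ≈ 22.3 kip/in; NOT adequate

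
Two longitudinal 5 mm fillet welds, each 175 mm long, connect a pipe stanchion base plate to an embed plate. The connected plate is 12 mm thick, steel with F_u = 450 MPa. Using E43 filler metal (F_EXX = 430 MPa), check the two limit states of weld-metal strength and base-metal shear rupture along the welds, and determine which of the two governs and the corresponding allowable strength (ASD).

R_n/Ω ≈ 160 kN (weld metal governs)

t_e = 0.707 × 5 = 3.535 mm; L = 350 mm.
Weld metal: R_n/Ω = (1/2.0) × 0.6 × 430 × 3.535 × 350 × 10⁻³ = 159.6 kN.
Base metal (shear rupture): R_n/Ω = (1/2.0) × 0.6 × 450 × 12 × 350 × 10⁻³ = 567 kN.
Governing: weld metal.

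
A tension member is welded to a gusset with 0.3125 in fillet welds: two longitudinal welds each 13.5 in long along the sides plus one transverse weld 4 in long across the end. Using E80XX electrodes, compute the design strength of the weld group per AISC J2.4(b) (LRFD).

E80XX → F_EXX = 80 ksi.
t_e = 0.707 × 0.3125 = 0.2209 in.
R_nwl = 0.6 × 80 × 0.2209 × 27 = 286.3 kips (longitudinal, 2 welds).
R_nwt = 0.6 × 80 × 0.2209 × 4 = 42.42 kips (transverse, base value).
(i) R_nwl + R_nwt = 328.8 kips; (ii) 0.85 R_nwl + 1.5 R_nwt = 307 kips.
R_n = max = 328.8 kips [governs: (i)]; φR_n = 246.6 kips.

φR_n ≈ 247 kips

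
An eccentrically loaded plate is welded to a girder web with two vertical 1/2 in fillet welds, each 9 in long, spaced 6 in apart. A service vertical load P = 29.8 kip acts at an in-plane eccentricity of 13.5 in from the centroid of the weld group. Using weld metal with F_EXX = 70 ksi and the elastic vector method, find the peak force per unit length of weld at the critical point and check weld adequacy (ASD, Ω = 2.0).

Total weld length L_w = 18 in. Treat welds as unit-width lines.
Polar moment about centroid: J = 2[d³/12 + d(b/2)²] = 2[9³/12 + 9×3²] = 283.5 in³.
Direct shear f_v = P/L_w = 29.8 / 18 = 1.656 kip/in (vertical).
Torsion M = P·e = 29.8 × 13.5 = 402.3 kip·in.
Critical point at (x, y) = (3, 4.5) from centroid. f_tx = M·y/J = 6.386 kip/in; f_ty = M·x/J = 4.257 kip/in.
Resultant f_max = √[f_tx² + (f_v + f_ty)²] = √[6.386² + (1.656 + 4.257)²] = 8.703 kip/in.
Capacity per unit length: r_n/Ω = (1/2.0) × 0.6 × 70 × (0.707 × 0.5) = 7.423 kip/in.
8.703 > 7.423 → NOT adequate.

f_max ≈ 8.7 kip/in; NOT adequate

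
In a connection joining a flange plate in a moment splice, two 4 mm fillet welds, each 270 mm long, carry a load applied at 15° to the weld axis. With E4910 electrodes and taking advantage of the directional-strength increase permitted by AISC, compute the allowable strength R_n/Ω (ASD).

R_n/Ω ≈ 239 kN

E49XX → F_EXX = 490 MPa.
t_e = 0.707 × 4 = 2.828 mm; A_we = 2.828 × 540 = 1527 mm².
Directional factor: 1.0 + 0.5 sin^1.5(15°) = 1.066.
F_nw = 0.6 × 490 × 1.066 = 313.4 MPa.
R_n/Ω = (313.4 × 1527) / 2.0 × 10⁻³ = 239.3 kN.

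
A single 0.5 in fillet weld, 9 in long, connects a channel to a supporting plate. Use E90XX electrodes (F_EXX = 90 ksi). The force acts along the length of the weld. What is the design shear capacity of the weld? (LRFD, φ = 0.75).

φR_n ≈ 129 kips

Effective throat t_e = 0.707 × 0.5 = 0.3535 in.
Total length L = 9 in; A_we = 0.3535 × 9 = 3.181 in².
F_nw = 0.6 F_EXX = 0.6 × 90 = 54 ksi.
φR_n = 0.75 × 54 × 3.181 = 128.9 kips.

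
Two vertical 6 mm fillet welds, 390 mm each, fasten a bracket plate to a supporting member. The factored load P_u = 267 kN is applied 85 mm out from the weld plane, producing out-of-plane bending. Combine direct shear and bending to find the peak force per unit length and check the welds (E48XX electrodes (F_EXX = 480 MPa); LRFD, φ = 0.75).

f_max ≈ 564 N/mm; adequate

L_w = 2 × 390 = 780 mm; section modulus (unit throat) S = 2 × L²/6 = 50700 mm².
Direct shear f_v = P/L_w = 267×10³/780 = 342.3 N/mm.
Moment M = P × e = 267×10³ × 85 = 22695000 N·mm; bending f_b = M/S = 447.6 N/mm.
f_max = √(f_v² + f_b²) = √(342.3² + 447.6²) = 563.5 N/mm.
φr_n = 0.75 × 0.6 × 480 × (0.707 × 6) = 916.3 N/mm → adequate.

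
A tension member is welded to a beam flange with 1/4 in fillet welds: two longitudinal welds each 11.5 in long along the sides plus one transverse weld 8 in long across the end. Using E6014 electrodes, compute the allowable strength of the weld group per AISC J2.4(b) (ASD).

R_n/Ω ≈ 100 kip

E60XX → F_EXX = 60 ksi.
t_e = 0.707 × 0.25 = 0.1767 in.
R_nwl = 0.6 × 60 × 0.1767 × 23 = 146.3 kip (longitudinal, 2 welds).
R_nwt = 0.6 × 60 × 0.1767 × 8 = 50.9 kip (transverse, base value).
(i) R_nwl + R_nwt = 197.3 kip; (ii) 0.85 R_nwl + 1.5 R_nwt = 200.8 kip.
R_n = max = 200.8 kip [governs: (ii)]; R_n/Ω = 100.4 kip.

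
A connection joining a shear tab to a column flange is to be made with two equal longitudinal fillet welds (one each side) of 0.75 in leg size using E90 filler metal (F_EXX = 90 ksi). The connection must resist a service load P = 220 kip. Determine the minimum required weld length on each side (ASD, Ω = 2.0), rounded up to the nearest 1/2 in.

Throat t_e = 0.707 × 0.75 = 0.5302 in.
r_n/Ω = (0.6 × 90 × 0.5302) / 2.0 = 14.32 kip/in.
L_req = P / (r_n/Ω) = 220 / 14.32 = 15.37 in total.
Per side: 15.37 / 2 = 7.683 in.
Round up → use L = 8 in on each side.

L = 8 in on each side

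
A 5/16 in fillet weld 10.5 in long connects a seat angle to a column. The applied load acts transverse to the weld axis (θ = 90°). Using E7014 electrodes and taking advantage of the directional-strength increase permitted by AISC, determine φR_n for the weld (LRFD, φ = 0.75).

φR_n ≈ 110 kip

E70XX → F_EXX = 70 ksi.
t_e = 0.707 × 0.3125 = 0.2209 in; A_we = 0.2209 × 10.5 = 2.32 in².
Directional factor: 1.0 + 0.5 sin^1.5(90°) = 1.5.
F_nw = 0.6 × 70 × 1.5 = 63 ksi.
φR_n = 0.75 × 63 × 2.32 = 109.6 kip.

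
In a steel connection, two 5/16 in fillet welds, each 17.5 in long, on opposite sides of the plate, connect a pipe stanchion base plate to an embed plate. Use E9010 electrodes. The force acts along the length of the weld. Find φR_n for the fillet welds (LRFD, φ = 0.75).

E90XX → F_EXX = 90 ksi.
Effective throat t_e = 0.707 × 0.3125 = 0.2209 in.
Total length L = 35 in; A_we = 0.2209 × 35 = 7.733 in².
F_nw = 0.6 F_EXX = 0.6 × 90 = 54 ksi.
φR_n = 0.75 × 54 × 7.733 = 313.2 kips.

φR_n ≈ 313 kips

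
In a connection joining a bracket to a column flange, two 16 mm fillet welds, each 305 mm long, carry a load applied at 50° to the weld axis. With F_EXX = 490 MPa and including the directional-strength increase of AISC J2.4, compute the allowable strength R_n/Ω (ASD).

t_e = 0.707 × 16 = 11.31 mm; A_we = 11.31 × 610 = 6900 mm².
Directional factor: 1.0 + 0.5 sin^1.5(50°) = 1.335.
F_nw = 0.6 × 490 × 1.335 = 392.6 MPa.
R_n/Ω = (392.6 × 6900) / 2.0 × 10⁻³ = 1354 kN.

R_n/Ω ≈ 1350 kN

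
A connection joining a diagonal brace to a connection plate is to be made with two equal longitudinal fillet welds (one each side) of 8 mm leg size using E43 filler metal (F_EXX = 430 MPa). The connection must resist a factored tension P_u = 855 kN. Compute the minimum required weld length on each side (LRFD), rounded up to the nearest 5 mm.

Throat t_e = 0.707 × 8 = 5.656 mm.
φr_n = 0.75 × 0.6 × 430 × 5.656 × 10⁻³ = 1.094 kN/mm.
L_req = P_u / φr_n = 855 / 1.094 = 781.2 mm total.
Per side: 781.2 / 2 = 390.6 mm.
Round up → use L = 395 mm on each side.

L = 395 mm on each side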